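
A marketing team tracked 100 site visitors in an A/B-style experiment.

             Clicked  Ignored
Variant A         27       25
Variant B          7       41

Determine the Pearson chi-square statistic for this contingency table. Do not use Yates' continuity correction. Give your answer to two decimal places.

15.51

Row totals: 52, 48. Column totals: 34, 66. Grand total N = 100.
Expected counts (row total × column total / N):
  Variant A, Clicked: 52×34/100 = 17.680
  Variant A, Ignored: 52×66/100 = 34.320
  Variant B, Clicked: 48×34/100 = 16.320
  Variant B, Ignored: 48×66/100 = 31.680
Contributions (O − E)²/E:
  (27 − 17.680)²/17.680 = 4.9130
  (25 − 34.320)²/34.320 = 2.5310
  (7 − 16.320)²/16.320 = 5.3225
  (41 − 31.680)²/31.680 = 2.7419
χ² = 4.9130 + 2.5310 + 5.3225 + 2.7419 = 15.51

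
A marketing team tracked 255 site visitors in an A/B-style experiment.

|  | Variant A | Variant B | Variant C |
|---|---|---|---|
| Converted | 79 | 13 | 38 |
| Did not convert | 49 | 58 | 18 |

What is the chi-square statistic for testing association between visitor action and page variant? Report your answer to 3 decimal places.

Row totals: 130, 125. Column totals: 128, 71, 56. Grand total N = 255.
Expected counts (row total × column total / N):
  Converted, Variant A: 130×128/255 = 65.2549
  Converted, Variant B: 130×71/255 = 36.1961
  Converted, Variant C: 130×56/255 = 28.5490
  Did not convert, Variant A: 125×128/255 = 62.7451
  Did not convert, Variant B: 125×71/255 = 34.8039
  Did not convert, Variant C: 125×56/255 = 27.4510
Contributions (O − E)²/E:
  (79 − 65.2549)²/65.2549 = 2.8952
  (13 − 36.1961)²/36.1961 = 14.8651
  (38 − 28.5490)²/28.5490 = 3.1287
  (49 − 62.7451)²/62.7451 = 3.0110
  (58 − 34.8039)²/34.8039 = 15.4597
  (18 − 27.4510)²/27.4510 = 3.2538
χ² = 2.8952 + 14.8651 + 3.1287 + 3.0110 + 15.4597 + 3.2538 = 42.614

42.614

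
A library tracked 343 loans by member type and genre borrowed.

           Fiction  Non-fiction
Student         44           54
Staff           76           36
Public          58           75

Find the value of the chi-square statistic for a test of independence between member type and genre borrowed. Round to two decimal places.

17.01

Row totals: 98, 112, 133. Column totals: 178, 165. Grand total N = 343.
Expected counts (row total × column total / N):
  Student, Fiction: 98×178/343 = 50.857
  Student, Non-fiction: 98×165/343 = 47.143
  Staff, Fiction: 112×178/343 = 58.122
  Staff, Non-fiction: 112×165/343 = 53.878
  Public, Fiction: 133×178/343 = 69.020
  Public, Non-fiction: 133×165/343 = 63.980
Contributions (O − E)²/E:
  (44 − 50.857)²/50.857 = 0.9245
  (54 − 47.143)²/47.143 = 0.9974
  (76 − 58.122)²/58.122 = 5.4992
  (36 − 53.878)²/53.878 = 5.9323
  (58 − 69.020)²/69.020 = 1.7595
  (75 − 63.980)²/63.980 = 1.8981
χ² = 0.9245 + 0.9974 + 5.4992 + 5.9323 + 1.7595 + 1.8981 = 17.01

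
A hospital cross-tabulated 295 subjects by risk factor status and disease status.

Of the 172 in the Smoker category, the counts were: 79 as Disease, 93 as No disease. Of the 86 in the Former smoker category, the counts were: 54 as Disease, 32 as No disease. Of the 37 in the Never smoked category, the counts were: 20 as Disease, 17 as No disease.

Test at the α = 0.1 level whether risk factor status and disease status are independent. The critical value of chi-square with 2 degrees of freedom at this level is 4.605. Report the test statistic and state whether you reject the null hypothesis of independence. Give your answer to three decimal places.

6.610; reject H₀

Row totals: 172, 86, 37. Column totals: 153, 142. Grand total N = 295.
Expected counts (row total × column total / N):
  Smoker, Disease: 172×153/295 = 89.2068
  Smoker, No disease: 172×142/295 = 82.7932
  Former smoker, Disease: 86×153/295 = 44.6034
  Former smoker, No disease: 86×142/295 = 41.3966
  Never smoked, Disease: 37×153/295 = 19.1898
  Never smoked, No disease: 37×142/295 = 17.8102
Contributions (O − E)²/E:
  (79 − 89.2068)²/89.2068 = 1.1678
  (93 − 82.7932)²/82.7932 = 1.2583
  (54 − 44.6034)²/44.6034 = 1.9796
  (32 − 41.3966)²/41.3966 = 2.1329
  (20 − 19.1898)²/19.1898 = 0.0342
  (17 − 17.8102)²/17.8102 = 0.0369
χ² = 1.1678 + 1.2583 + 1.9796 + 2.1329 + 0.0342 + 0.0369 = 6.610
df = (3−1)(2−1) = 2. Since 6.610 > 4.605, reject the null hypothesis of independence at α = 0.1.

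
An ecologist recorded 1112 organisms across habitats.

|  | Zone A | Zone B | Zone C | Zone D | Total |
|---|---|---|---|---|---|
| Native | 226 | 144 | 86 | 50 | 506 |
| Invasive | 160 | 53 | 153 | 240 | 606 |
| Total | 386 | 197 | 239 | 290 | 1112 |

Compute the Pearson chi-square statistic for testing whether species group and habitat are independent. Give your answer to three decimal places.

Grand total N = 1112.
Expected counts (row total × column total / N):
  Native, Zone A: 506×386/1112 = 175.64388
  Native, Zone B: 506×197/1112 = 89.64209
  Native, Zone C: 506×239/1112 = 108.75360
  Native, Zone D: 506×290/1112 = 131.96043
  Invasive, Zone A: 606×386/1112 = 210.35612
  Invasive, Zone B: 606×197/1112 = 107.35791
  Invasive, Zone C: 606×239/1112 = 130.24640
  Invasive, Zone D: 606×290/1112 = 158.03957
Contributions (O − E)²/E:
  (226 − 175.64388)²/175.64388 = 14.4368
  (144 − 89.64209)²/89.64209 = 32.9620
  (86 − 108.75360)²/108.75360 = 4.7605
  (50 − 131.96043)²/131.96043 = 50.9055
  (160 − 210.35612)²/210.35612 = 12.0545
  (53 − 107.35791)²/107.35791 = 27.5227
  (153 − 130.24640)²/130.24640 = 3.9750
  (240 − 158.03957)²/158.03957 = 42.5053
χ² = 14.4368 + 32.9620 + 4.7605 + 50.9055 + 12.0545 + 27.5227 + 3.9750 + 42.5053 = 189.122

189.122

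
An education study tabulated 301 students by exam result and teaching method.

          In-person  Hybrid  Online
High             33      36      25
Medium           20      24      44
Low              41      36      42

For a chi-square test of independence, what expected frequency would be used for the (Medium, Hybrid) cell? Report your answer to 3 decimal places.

28.066

Row total (Medium) = 88; column total (Hybrid) = 96; grand total N = 301.
Expected count = (row total × column total) / N = 88 × 96 / 301 = 28.066.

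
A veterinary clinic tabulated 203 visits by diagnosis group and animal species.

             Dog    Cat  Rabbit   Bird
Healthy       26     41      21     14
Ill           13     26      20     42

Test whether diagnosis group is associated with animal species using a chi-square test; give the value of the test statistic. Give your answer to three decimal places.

21.712

Row totals: 102, 101. Column totals: 39, 67, 41, 56. Grand total N = 203.
Expected counts (row total × column total / N):
  Healthy, Dog: 102×39/203 = 19.59606
  Healthy, Cat: 102×67/203 = 33.66502
  Healthy, Rabbit: 102×41/203 = 20.60099
  Healthy, Bird: 102×56/203 = 28.13793
  Ill, Dog: 101×39/203 = 19.40394
  Ill, Cat: 101×67/203 = 33.33498
  Ill, Rabbit: 101×41/203 = 20.39901
  Ill, Bird: 101×56/203 = 27.86207
Contributions (O − E)²/E:
  (26 − 19.59606)²/19.59606 = 2.0928
  (41 − 33.66502)²/33.66502 = 1.5982
  (21 − 20.60099)²/20.60099 = 0.0077
  (14 − 28.13793)²/28.13793 = 7.1036
  (13 − 19.40394)²/19.40394 = 2.1135
  (26 − 33.33498)²/33.33498 = 1.6140
  (20 − 20.39901)²/20.39901 = 0.0078
  (42 − 27.86207)²/27.86207 = 7.1739
χ² = 2.0928 + 1.5982 + 0.0077 + 7.1036 + 2.1135 + 1.6140 + 0.0078 + 7.1739 = 21.712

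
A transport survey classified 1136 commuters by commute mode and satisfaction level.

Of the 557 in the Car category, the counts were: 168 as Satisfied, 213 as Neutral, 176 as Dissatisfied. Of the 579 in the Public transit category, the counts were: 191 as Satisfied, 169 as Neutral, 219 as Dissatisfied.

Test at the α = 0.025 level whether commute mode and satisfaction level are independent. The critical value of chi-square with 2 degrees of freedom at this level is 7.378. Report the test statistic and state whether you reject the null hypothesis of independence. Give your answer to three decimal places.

10.801; reject H₀

Row totals: 557, 579. Column totals: 359, 382, 395. Grand total N = 1136.
Expected counts (row total × column total / N):
  Car, Satisfied: 557×359/1136 = 176.0238
  Car, Neutral: 557×382/1136 = 187.3011
  Car, Dissatisfied: 557×395/1136 = 193.6752
  Public transit, Satisfied: 579×359/1136 = 182.9762
  Public transit, Neutral: 579×382/1136 = 194.6989
  Public transit, Dissatisfied: 579×395/1136 = 201.3248
Contributions (O − E)²/E:
  (168 − 176.0238)²/176.0238 = 0.3658
  (213 − 187.3011)²/187.3011 = 3.5261
  (176 − 193.6752)²/193.6752 = 1.6131
  (191 − 182.9762)²/182.9762 = 0.3519
  (169 − 194.6989)²/194.6989 = 3.3921
  (219 − 201.3248)²/201.3248 = 1.5518
χ² = 0.3658 + 3.5261 + 1.6131 + 0.3519 + 3.3921 + 1.5518 = 10.801
df = (2−1)(3−1) = 2. Since 10.801 > 7.378, reject the null hypothesis of independence at α = 0.025.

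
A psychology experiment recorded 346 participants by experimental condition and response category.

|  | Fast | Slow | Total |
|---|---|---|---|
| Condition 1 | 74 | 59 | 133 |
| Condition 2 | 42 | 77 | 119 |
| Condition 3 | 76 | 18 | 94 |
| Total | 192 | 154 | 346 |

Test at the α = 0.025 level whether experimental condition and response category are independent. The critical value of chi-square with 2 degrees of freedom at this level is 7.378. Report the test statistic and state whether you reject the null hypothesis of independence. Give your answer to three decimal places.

Grand total N = 346.
Expected counts (row total × column total / N):
  Condition 1, Fast: 133×192/346 = 73.80347
  Condition 1, Slow: 133×154/346 = 59.19653
  Condition 2, Fast: 119×192/346 = 66.03468
  Condition 2, Slow: 119×154/346 = 52.96532
  Condition 3, Fast: 94×192/346 = 52.16185
  Condition 3, Slow: 94×154/346 = 41.83815
Contributions (O − E)²/E:
  (74 − 73.80347)²/73.80347 = 0.0005
  (59 − 59.19653)²/59.19653 = 0.0007
  (42 − 66.03468)²/66.03468 = 8.7479
  (77 − 52.96532)²/52.96532 = 10.9065
  (76 − 52.16185)²/52.16185 = 10.8941
  (18 − 41.83815)²/41.83815 = 13.5823
χ² = 0.0005 + 0.0007 + 8.7479 + 10.9065 + 10.8941 + 13.5823 = 44.132
df = (3−1)(2−1) = 2. Since 44.132 > 7.378, reject the null hypothesis of independence at α = 0.025.

44.132; reject H₀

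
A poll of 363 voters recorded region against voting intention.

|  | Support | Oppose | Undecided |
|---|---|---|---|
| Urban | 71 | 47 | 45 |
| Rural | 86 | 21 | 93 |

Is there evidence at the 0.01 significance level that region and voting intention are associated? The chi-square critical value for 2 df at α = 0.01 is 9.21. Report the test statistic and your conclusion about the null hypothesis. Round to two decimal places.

24.55; reject H₀

Row totals: 163, 200. Column totals: 157, 68, 138. Grand total N = 363.
Expected counts (row total × column total / N):
  Urban, Support: 163×157/363 = 70.499
  Urban, Oppose: 163×68/363 = 30.534
  Urban, Undecided: 163×138/363 = 61.967
  Rural, Support: 200×157/363 = 86.501
  Rural, Oppose: 200×68/363 = 37.466
  Rural, Undecided: 200×138/363 = 76.033
Contributions (O − E)²/E:
  (71 − 70.499)²/70.499 = 0.0036
  (47 − 30.534)²/30.534 = 8.8796
  (45 − 61.967)²/61.967 = 4.6457
  (86 − 86.501)²/86.501 = 0.0029
  (21 − 37.466)²/37.466 = 7.2367
  (93 − 76.033)²/76.033 = 3.7862
χ² = 0.0036 + 8.8796 + 4.6457 + 0.0029 + 7.2367 + 3.7862 = 24.55
df = (2−1)(3−1) = 2. Since 24.55 > 9.21, reject the null hypothesis of independence at α = 0.01.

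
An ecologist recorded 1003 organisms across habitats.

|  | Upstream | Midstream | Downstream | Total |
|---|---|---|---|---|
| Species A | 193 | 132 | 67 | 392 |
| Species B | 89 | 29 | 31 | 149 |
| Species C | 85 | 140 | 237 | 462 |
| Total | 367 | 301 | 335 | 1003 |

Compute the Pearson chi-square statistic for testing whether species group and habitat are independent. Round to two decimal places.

170.62

Grand total N = 1003.
Expected counts (row total × column total / N):
  Species A, Upstream: 392×367/1003 = 143.434
  Species A, Midstream: 392×301/1003 = 117.639
  Species A, Downstream: 392×335/1003 = 130.927
  Species B, Upstream: 149×367/1003 = 54.519
  Species B, Midstream: 149×301/1003 = 44.715
  Species B, Downstream: 149×335/1003 = 49.766
  Species C, Upstream: 462×367/1003 = 169.047
  Species C, Midstream: 462×301/1003 = 138.646
  Species C, Downstream: 462×335/1003 = 154.307
Contributions (O − E)²/E:
  (193 − 143.434)²/143.434 = 17.1284
  (132 − 117.639)²/117.639 = 1.7531
  (67 − 130.927)²/130.927 = 31.2133
  (89 − 54.519)²/54.519 = 21.8078
  (29 − 44.715)²/44.715 = 5.5230
  (31 − 49.766)²/49.766 = 7.0764
  (85 − 169.047)²/169.047 = 41.7866
  (140 − 138.646)²/138.646 = 0.0132
  (237 − 154.307)²/154.307 = 44.3151
χ² = 17.1284 + 1.7531 + 31.2133 + 21.8078 + 5.5230 + 7.0764 + 41.7866 + 0.0132 + 44.3151 = 170.62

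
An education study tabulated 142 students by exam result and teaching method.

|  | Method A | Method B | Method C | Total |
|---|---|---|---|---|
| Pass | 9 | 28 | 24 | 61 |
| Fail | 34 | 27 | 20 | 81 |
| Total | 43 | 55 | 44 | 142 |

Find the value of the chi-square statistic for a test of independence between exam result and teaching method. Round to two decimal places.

Grand total N = 142.
Expected counts (row total × column total / N):
  Pass, Method A: 61×43/142 = 18.4718
  Pass, Method B: 61×55/142 = 23.6268
  Pass, Method C: 61×44/142 = 18.9014
  Fail, Method A: 81×43/142 = 24.5282
  Fail, Method B: 81×55/142 = 31.3732
  Fail, Method C: 81×44/142 = 25.0986
Contributions (O − E)²/E:
  (9 − 18.4718)²/18.4718 = 4.8569
  (28 − 23.6268)²/23.6268 = 0.8095
  (24 − 18.9014)²/18.9014 = 1.3753
  (34 − 24.5282)²/24.5282 = 3.6576
  (27 − 31.3732)²/31.3732 = 0.6096
  (20 − 25.0986)²/25.0986 = 1.0357
χ² = 4.8569 + 0.8095 + 1.3753 + 3.6576 + 0.6096 + 1.0357 = 12.34

12.34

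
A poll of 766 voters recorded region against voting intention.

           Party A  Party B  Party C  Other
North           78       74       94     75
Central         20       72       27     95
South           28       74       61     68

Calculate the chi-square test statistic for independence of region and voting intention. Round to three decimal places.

Row totals: 321, 214, 231. Column totals: 126, 220, 182, 238. Grand total N = 766.
Expected counts (row total × column total / N):
  North, Party A: 321×126/766 = 52.8016
  North, Party B: 321×220/766 = 92.1932
  North, Party C: 321×182/766 = 76.2689
  North, Other: 321×238/766 = 99.7363
  Central, Party A: 214×126/766 = 35.2010
  Central, Party B: 214×220/766 = 61.4621
  Central, Party C: 214×182/766 = 50.8460
  Central, Other: 214×238/766 = 66.4909
  South, Party A: 231×126/766 = 37.9974
  South, Party B: 231×220/766 = 66.3446
  South, Party C: 231×182/766 = 54.8851
  South, Other: 231×238/766 = 71.7728
Contributions (O − E)²/E:
  (78 − 52.8016)²/52.8016 = 12.0254
  (74 − 92.1932)²/92.1932 = 3.5902
  (94 − 76.2689)²/76.2689 = 4.1222
  (75 − 99.7363)²/99.7363 = 6.1350
  (20 − 35.2010)²/35.2010 = 6.5643
  (72 − 61.4621)²/61.4621 = 1.8068
  (27 − 50.8460)²/50.8460 = 11.1834
  (95 − 66.4909)²/66.4909 = 12.2238
  (28 − 37.9974)²/37.9974 = 2.6304
  (74 − 66.3446)²/66.3446 = 0.8833
  (61 − 54.8851)²/54.8851 = 0.6813
  (68 − 71.7728)²/71.7728 = 0.1983
χ² = 12.0254 + 3.5902 + 4.1222 + 6.1350 + 6.5643 + 1.8068 + 11.1834 + 12.2238 + 2.6304 + 0.8833 + 0.6813 + 0.1983 = 62.044

62.044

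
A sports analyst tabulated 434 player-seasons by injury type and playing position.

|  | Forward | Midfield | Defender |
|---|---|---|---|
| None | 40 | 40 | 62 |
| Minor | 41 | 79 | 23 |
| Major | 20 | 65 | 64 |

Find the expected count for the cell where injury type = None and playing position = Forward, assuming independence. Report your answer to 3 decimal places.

Row total (None) = 142; column total (Forward) = 101; grand total N = 434.
Expected count = (row total × column total) / N = 142 × 101 / 434 = 33.046.

33.046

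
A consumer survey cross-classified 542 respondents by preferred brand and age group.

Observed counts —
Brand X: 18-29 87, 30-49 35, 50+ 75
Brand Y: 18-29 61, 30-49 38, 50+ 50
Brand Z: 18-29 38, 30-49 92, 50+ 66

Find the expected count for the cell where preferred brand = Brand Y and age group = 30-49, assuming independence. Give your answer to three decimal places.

45.360

Row total (Brand Y) = 149; column total (30-49) = 165; grand total N = 542.
Expected count = (row total × column total) / N = 149 × 165 / 542 = 45.360.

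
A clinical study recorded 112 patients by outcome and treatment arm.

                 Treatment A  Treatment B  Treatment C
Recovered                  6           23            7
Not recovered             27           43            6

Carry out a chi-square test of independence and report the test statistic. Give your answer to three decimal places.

Row totals: 36, 76. Column totals: 33, 66, 13. Grand total N = 112.
Expected counts (row total × column total / N):
  Recovered, Treatment A: 36×33/112 = 10.6071
  Recovered, Treatment B: 36×66/112 = 21.2143
  Recovered, Treatment C: 36×13/112 = 4.1786
  Not recovered, Treatment A: 76×33/112 = 22.3929
  Not recovered, Treatment B: 76×66/112 = 44.7857
  Not recovered, Treatment C: 76×13/112 = 8.8214
Contributions (O − E)²/E:
  (6 − 10.6071)²/10.6071 = 2.0011
  (23 − 21.2143)²/21.2143 = 0.1503
  (7 − 4.1786)²/4.1786 = 1.9050
  (27 − 22.3929)²/22.3929 = 0.9479
  (43 − 44.7857)²/44.7857 = 0.0712
  (6 − 8.8214)²/8.8214 = 0.9024
χ² = 2.0011 + 0.1503 + 1.9050 + 0.9479 + 0.0712 + 0.9024 = 5.978

5.978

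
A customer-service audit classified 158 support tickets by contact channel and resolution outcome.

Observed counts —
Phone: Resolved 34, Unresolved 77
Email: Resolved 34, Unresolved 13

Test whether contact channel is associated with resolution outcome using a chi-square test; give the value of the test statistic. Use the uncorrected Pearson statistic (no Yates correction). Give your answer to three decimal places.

23.432

Row totals: 111, 47. Column totals: 68, 90. Grand total N = 158.
Expected counts (row total × column total / N):
  Phone, Resolved: 111×68/158 = 47.7722
  Phone, Unresolved: 111×90/158 = 63.2278
  Email, Resolved: 47×68/158 = 20.2278
  Email, Unresolved: 47×90/158 = 26.7722
Contributions (O − E)²/E:
  (34 − 47.7722)²/47.7722 = 3.9704
  (77 − 63.2278)²/63.2278 = 2.9998
  (34 − 20.2278)²/20.2278 = 9.3769
  (13 − 26.7722)²/26.7722 = 7.0847
χ² = 3.9704 + 2.9998 + 9.3769 + 7.0847 = 23.432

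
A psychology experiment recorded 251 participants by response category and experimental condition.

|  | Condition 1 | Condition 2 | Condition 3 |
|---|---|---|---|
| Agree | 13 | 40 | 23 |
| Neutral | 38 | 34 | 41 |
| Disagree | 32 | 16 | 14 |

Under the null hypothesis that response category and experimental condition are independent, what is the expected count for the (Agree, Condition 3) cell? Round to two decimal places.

Row total (Agree) = 76; column total (Condition 3) = 78; grand total N = 251.
Expected count = (row total × column total) / N = 76 × 78 / 251 = 23.62.

23.62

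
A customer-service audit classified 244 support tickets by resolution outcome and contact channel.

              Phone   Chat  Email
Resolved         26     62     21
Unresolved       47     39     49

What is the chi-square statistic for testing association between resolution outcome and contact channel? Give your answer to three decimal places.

Row totals: 109, 135. Column totals: 73, 101, 70. Grand total N = 244.
Expected counts (row total × column total / N):
  Resolved, Phone: 109×73/244 = 32.6107
  Resolved, Chat: 109×101/244 = 45.1189
  Resolved, Email: 109×70/244 = 31.2705
  Unresolved, Phone: 135×73/244 = 40.3893
  Unresolved, Chat: 135×101/244 = 55.8811
  Unresolved, Email: 135×70/244 = 38.7295
Contributions (O − E)²/E:
  (26 − 32.6107)²/32.6107 = 1.3401
  (62 − 45.1189)²/45.1189 = 6.3160
  (21 − 31.2705)²/31.2705 = 3.3732
  (47 − 40.3893)²/40.3893 = 1.0820
  (39 − 55.8811)²/55.8811 = 5.0996
  (49 − 38.7295)²/38.7295 = 2.7236
χ² = 1.3401 + 6.3160 + 3.3732 + 1.0820 + 5.0996 + 2.7236 = 19.935

19.935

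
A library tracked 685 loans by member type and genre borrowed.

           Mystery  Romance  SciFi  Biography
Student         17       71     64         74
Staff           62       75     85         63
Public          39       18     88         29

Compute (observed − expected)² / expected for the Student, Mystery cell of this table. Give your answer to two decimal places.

12.35

Row total (Student) = 226; column total (Mystery) = 118; N = 685.
Expected count E = 226 × 118 / 685 = 38.931.
Contribution = (O − E)²/E = (17 − 38.931)² / 38.931 = 12.35.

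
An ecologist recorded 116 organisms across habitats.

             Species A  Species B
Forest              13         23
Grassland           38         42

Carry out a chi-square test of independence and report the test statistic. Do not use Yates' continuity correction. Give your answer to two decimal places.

Row totals: 36, 80. Column totals: 51, 65. Grand total N = 116.
Expected counts (row total × column total / N):
  Forest, Species A: 36×51/116 = 15.828
  Forest, Species B: 36×65/116 = 20.172
  Grassland, Species A: 80×51/116 = 35.172
  Grassland, Species B: 80×65/116 = 44.828
Contributions (O − E)²/E:
  (13 − 15.828)²/15.828 = 0.5053
  (23 − 20.172)²/20.172 = 0.3965
  (38 − 35.172)²/35.172 = 0.2274
  (42 − 44.828)²/44.828 = 0.1784
χ² = 0.5053 + 0.3965 + 0.2274 + 0.1784 = 1.31

1.31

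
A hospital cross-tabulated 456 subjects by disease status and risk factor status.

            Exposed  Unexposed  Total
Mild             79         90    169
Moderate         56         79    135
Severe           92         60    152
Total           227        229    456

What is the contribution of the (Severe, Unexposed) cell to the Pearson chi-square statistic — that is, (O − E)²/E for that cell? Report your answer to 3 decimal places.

Row total (Severe) = 152; column total (Unexposed) = 229; N = 456.
Expected count E = 152 × 229 / 456 = 76.3333.
Contribution = (O − E)²/E = (60 − 76.3333)² / 76.3333 = 3.495.

3.495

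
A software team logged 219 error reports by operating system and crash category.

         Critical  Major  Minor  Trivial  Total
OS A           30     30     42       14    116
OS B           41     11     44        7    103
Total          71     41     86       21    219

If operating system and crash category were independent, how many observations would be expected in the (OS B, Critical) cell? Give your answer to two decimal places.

33.39

Row total (OS B) = 103; column total (Critical) = 71; grand total N = 219.
Expected count = (row total × column total) / N = 103 × 71 / 219 = 33.39.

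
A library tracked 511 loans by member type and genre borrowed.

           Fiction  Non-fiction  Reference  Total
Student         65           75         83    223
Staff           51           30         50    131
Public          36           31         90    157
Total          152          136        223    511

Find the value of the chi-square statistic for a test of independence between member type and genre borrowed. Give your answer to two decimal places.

Grand total N = 511.
Expected counts (row total × column total / N):
  Student, Fiction: 223×152/511 = 66.333
  Student, Non-fiction: 223×136/511 = 59.350
  Student, Reference: 223×223/511 = 97.317
  Staff, Fiction: 131×152/511 = 38.967
  Staff, Non-fiction: 131×136/511 = 34.865
  Staff, Reference: 131×223/511 = 57.168
  Public, Fiction: 157×152/511 = 46.701
  Public, Non-fiction: 157×136/511 = 41.785
  Public, Reference: 157×223/511 = 68.515
Contributions (O − E)²/E:
  (65 − 66.333)²/66.333 = 0.0268
  (75 − 59.350)²/59.350 = 4.1267
  (83 − 97.317)²/97.317 = 2.1063
  (51 − 38.967)²/38.967 = 3.7158
  (30 − 34.865)²/34.865 = 0.6789
  (50 − 57.168)²/57.168 = 0.8988
  (36 − 46.701)²/46.701 = 2.4520
  (31 − 41.785)²/41.785 = 2.7837
  (90 − 68.515)²/68.515 = 6.7373
χ² = 0.0268 + 4.1267 + 2.1063 + 3.7158 + 0.6789 + 0.8988 + 2.4520 + 2.7837 + 6.7373 = 23.53

23.53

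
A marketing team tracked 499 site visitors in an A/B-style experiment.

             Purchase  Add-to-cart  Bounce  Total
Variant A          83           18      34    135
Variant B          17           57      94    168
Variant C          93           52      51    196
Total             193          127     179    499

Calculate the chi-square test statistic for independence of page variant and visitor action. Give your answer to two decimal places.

Grand total N = 499.
Expected counts (row total × column total / N):
  Variant A, Purchase: 135×193/499 = 52.214
  Variant A, Add-to-cart: 135×127/499 = 34.359
  Variant A, Bounce: 135×179/499 = 48.427
  Variant B, Purchase: 168×193/499 = 64.978
  Variant B, Add-to-cart: 168×127/499 = 42.758
  Variant B, Bounce: 168×179/499 = 60.265
  Variant C, Purchase: 196×193/499 = 75.808
  Variant C, Add-to-cart: 196×127/499 = 49.884
  Variant C, Bounce: 196×179/499 = 70.309
Contributions (O − E)²/E:
  (83 − 52.214)²/52.214 = 18.1518
  (18 − 34.359)²/34.359 = 7.7888
  (34 − 48.427)²/48.427 = 4.2980
  (17 − 64.978)²/64.978 = 35.4257
  (57 − 42.758)²/42.758 = 4.7438
  (94 − 60.265)²/60.265 = 18.8841
  (93 − 75.808)²/75.808 = 3.8989
  (52 − 49.884)²/49.884 = 0.0898
  (51 − 70.309)²/70.309 = 5.3028
χ² = 18.1518 + 7.7888 + 4.2980 + 35.4257 + 4.7438 + 18.8841 + 3.8989 + 0.0898 + 5.3028 = 98.58

98.58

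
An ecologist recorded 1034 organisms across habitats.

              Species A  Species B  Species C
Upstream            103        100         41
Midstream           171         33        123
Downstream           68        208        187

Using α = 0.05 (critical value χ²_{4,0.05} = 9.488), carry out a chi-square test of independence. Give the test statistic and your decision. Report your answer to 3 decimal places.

194.803; reject H₀

Row totals: 244, 327, 463. Column totals: 342, 341, 351. Grand total N = 1034.
Expected counts (row total × column total / N):
  Upstream, Species A: 244×342/1034 = 80.7041
  Upstream, Species B: 244×341/1034 = 80.4681
  Upstream, Species C: 244×351/1034 = 82.8279
  Midstream, Species A: 327×342/1034 = 108.1567
  Midstream, Species B: 327×341/1034 = 107.8404
  Midstream, Species C: 327×351/1034 = 111.0029
  Downstream, Species A: 463×342/1034 = 153.1393
  Downstream, Species B: 463×341/1034 = 152.6915
  Downstream, Species C: 463×351/1034 = 157.1692
Contributions (O − E)²/E:
  (103 − 80.7041)²/80.7041 = 6.1596
  (100 − 80.4681)²/80.4681 = 4.7409
  (41 − 82.8279)²/82.8279 = 21.1230
  (171 − 108.1567)²/108.1567 = 36.5144
  (33 − 107.8404)²/107.8404 = 51.9387
  (123 − 111.0029)²/111.0029 = 1.2966
  (68 − 153.1393)²/153.1393 = 47.3340
  (208 − 152.6915)²/152.6915 = 20.0341
  (187 − 157.1692)²/157.1692 = 5.6619
χ² = 6.1596 + 4.7409 + 21.1230 + 36.5144 + 51.9387 + 1.2966 + 47.3340 + 20.0341 + 5.6619 = 194.803
df = (3−1)(3−1) = 4. Since 194.803 > 9.488, reject the null hypothesis of independence at α = 0.05.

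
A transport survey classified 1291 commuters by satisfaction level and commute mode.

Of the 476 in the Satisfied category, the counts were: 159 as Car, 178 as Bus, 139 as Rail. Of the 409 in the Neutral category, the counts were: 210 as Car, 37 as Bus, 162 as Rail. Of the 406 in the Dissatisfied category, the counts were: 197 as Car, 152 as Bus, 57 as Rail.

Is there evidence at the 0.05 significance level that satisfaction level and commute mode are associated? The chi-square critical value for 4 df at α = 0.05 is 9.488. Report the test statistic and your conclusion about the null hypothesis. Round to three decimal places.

Row totals: 476, 409, 406. Column totals: 566, 367, 358. Grand total N = 1291.
Expected counts (row total × column total / N):
  Satisfied, Car: 476×566/1291 = 208.6878
  Satisfied, Bus: 476×367/1291 = 135.3153
  Satisfied, Rail: 476×358/1291 = 131.9969
  Neutral, Car: 409×566/1291 = 179.3137
  Neutral, Bus: 409×367/1291 = 116.2688
  Neutral, Rail: 409×358/1291 = 113.4175
  Dissatisfied, Car: 406×566/1291 = 177.9985
  Dissatisfied, Bus: 406×367/1291 = 115.4160
  Dissatisfied, Rail: 406×358/1291 = 112.5856
Contributions (O − E)²/E:
  (159 − 208.6878)²/208.6878 = 11.8305
  (178 − 135.3153)²/135.3153 = 13.4647
  (139 − 131.9969)²/131.9969 = 0.3715
  (210 − 179.3137)²/179.3137 = 5.2514
  (37 − 116.2688)²/116.2688 = 54.0432
  (162 − 113.4175)²/113.4175 = 20.8104
  (197 − 177.9985)²/177.9985 = 2.0284
  (152 − 115.4160)²/115.4160 = 11.5962
  (57 − 112.5856)²/112.5856 = 27.4436
χ² = 11.8305 + 13.4647 + 0.3715 + 5.2514 + 54.0432 + 20.8104 + 2.0284 + 11.5962 + 27.4436 = 146.840
df = (3−1)(3−1) = 4. Since 146.840 > 9.488, reject the null hypothesis of independence at α = 0.05.

146.840; reject H₀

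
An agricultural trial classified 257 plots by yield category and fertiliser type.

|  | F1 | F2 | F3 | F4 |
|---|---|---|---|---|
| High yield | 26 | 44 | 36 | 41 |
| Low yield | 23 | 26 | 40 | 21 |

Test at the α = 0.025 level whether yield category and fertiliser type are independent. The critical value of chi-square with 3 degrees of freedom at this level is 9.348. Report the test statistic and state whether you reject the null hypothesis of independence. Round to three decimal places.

Row totals: 147, 110. Column totals: 49, 70, 76, 62. Grand total N = 257.
Expected counts (row total × column total / N):
  High yield, F1: 147×49/257 = 28.0272
  High yield, F2: 147×70/257 = 40.0389
  High yield, F3: 147×76/257 = 43.4708
  High yield, F4: 147×62/257 = 35.4630
  Low yield, F1: 110×49/257 = 20.9728
  Low yield, F2: 110×70/257 = 29.9611
  Low yield, F3: 110×76/257 = 32.5292
  Low yield, F4: 110×62/257 = 26.5370
Contributions (O − E)²/E:
  (26 − 28.0272)²/28.0272 = 0.1466
  (44 − 40.0389)²/40.0389 = 0.3919
  (36 − 43.4708)²/43.4708 = 1.2839
  (41 − 35.4630)²/35.4630 = 0.8645
  (23 − 20.9728)²/20.9728 = 0.1959
  (26 − 29.9611)²/29.9611 = 0.5237
  (40 − 32.5292)²/32.5292 = 1.7158
  (21 − 26.5370)²/26.5370 = 1.1553
χ² = 0.1466 + 0.3919 + 1.2839 + 0.8645 + 0.1959 + 0.5237 + 1.7158 + 1.1553 = 6.278
df = (2−1)(4−1) = 3. Since 6.278 < 9.348, fail to reject the null hypothesis of independence at α = 0.025.

6.278; fail to reject H₀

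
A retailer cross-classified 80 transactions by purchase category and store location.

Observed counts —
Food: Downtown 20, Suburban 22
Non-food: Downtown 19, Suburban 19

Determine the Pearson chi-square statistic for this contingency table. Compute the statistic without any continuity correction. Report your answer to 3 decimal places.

Row totals: 42, 38. Column totals: 39, 41. Grand total N = 80.
Expected counts (row total × column total / N):
  Food, Downtown: 42×39/80 = 20.4750
  Food, Suburban: 42×41/80 = 21.5250
  Non-food, Downtown: 38×39/80 = 18.5250
  Non-food, Suburban: 38×41/80 = 19.4750
Contributions (O − E)²/E:
  (20 − 20.4750)²/20.4750 = 0.0110
  (22 − 21.5250)²/21.5250 = 0.0105
  (19 − 18.5250)²/18.5250 = 0.0122
  (19 − 19.4750)²/19.4750 = 0.0116
χ² = 0.0110 + 0.0105 + 0.0122 + 0.0116 = 0.045

0.045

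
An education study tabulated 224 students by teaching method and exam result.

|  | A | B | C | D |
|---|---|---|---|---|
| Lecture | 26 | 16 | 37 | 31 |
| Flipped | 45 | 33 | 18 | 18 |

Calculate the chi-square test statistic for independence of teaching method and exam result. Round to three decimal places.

20.930

Row totals: 110, 114. Column totals: 71, 49, 55, 49. Grand total N = 224.
Expected counts (row total × column total / N):
  Lecture, A: 110×71/224 = 34.86607
  Lecture, B: 110×49/224 = 24.06250
  Lecture, C: 110×55/224 = 27.00893
  Lecture, D: 110×49/224 = 24.06250
  Flipped, A: 114×71/224 = 36.13393
  Flipped, B: 114×49/224 = 24.93750
  Flipped, C: 114×55/224 = 27.99107
  Flipped, D: 114×49/224 = 24.93750
Contributions (O − E)²/E:
  (26 − 34.86607)²/34.86607 = 2.2545
  (16 − 24.06250)²/24.06250 = 2.7015
  (37 − 27.00893)²/27.00893 = 3.6959
  (31 − 24.06250)²/24.06250 = 2.0002
  (45 − 36.13393)²/36.13393 = 2.1754
  (33 − 24.93750)²/24.93750 = 2.6067
  (18 − 27.99107)²/27.99107 = 3.5662
  (18 − 24.93750)²/24.93750 = 1.9300
χ² = 2.2545 + 2.7015 + 3.6959 + 2.0002 + 2.1754 + 2.6067 + 3.5662 + 1.9300 = 20.930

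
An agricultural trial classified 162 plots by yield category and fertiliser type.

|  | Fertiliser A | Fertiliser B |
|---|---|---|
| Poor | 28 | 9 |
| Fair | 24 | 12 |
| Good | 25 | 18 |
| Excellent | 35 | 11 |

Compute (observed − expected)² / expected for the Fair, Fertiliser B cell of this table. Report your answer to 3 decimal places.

Row total (Fair) = 36; column total (Fertiliser B) = 50; N = 162.
Expected count E = 36 × 50 / 162 = 11.1111.
Contribution = (O − E)²/E = (12 − 11.1111)² / 11.1111 = 0.071.

0.071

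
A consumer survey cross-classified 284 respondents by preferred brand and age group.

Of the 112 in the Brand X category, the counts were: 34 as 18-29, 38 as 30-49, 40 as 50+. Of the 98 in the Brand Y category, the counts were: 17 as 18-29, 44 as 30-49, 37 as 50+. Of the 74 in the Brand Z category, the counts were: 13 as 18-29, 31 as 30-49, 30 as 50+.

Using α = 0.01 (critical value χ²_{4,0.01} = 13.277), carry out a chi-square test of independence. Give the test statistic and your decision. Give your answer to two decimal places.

6.99; fail to reject H₀

Row totals: 112, 98, 74. Column totals: 64, 113, 107. Grand total N = 284.
Expected counts (row total × column total / N):
  Brand X, 18-29: 112×64/284 = 25.239
  Brand X, 30-49: 112×113/284 = 44.563
  Brand X, 50+: 112×107/284 = 42.197
  Brand Y, 18-29: 98×64/284 = 22.085
  Brand Y, 30-49: 98×113/284 = 38.993
  Brand Y, 50+: 98×107/284 = 36.923
  Brand Z, 18-29: 74×64/284 = 16.676
  Brand Z, 30-49: 74×113/284 = 29.444
  Brand Z, 50+: 74×107/284 = 27.880
Contributions (O − E)²/E:
  (34 − 25.239)²/25.239 = 3.0411
  (38 − 44.563)²/44.563 = 0.9666
  (40 − 42.197)²/42.197 = 0.1144
  (17 − 22.085)²/22.085 = 1.1708
  (44 − 38.993)²/38.993 = 0.6429
  (37 − 36.923)²/36.923 = 0.0002
  (13 − 16.676)²/16.676 = 0.8103
  (31 − 29.444)²/29.444 = 0.0822
  (30 − 27.880)²/27.880 = 0.1612
χ² = 3.0411 + 0.9666 + 0.1144 + 1.1708 + 0.6429 + 0.0002 + 0.8103 + 0.0822 + 0.1612 = 6.99
df = (3−1)(3−1) = 4. Since 6.99 < 13.277, fail to reject the null hypothesis of independence at α = 0.01.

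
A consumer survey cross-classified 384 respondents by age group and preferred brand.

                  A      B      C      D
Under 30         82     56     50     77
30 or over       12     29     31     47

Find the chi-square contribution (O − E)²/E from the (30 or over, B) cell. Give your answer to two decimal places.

0.27

Row total (30 or over) = 119; column total (B) = 85; N = 384.
Expected count E = 119 × 85 / 384 = 26.341.
Contribution = (O − E)²/E = (29 − 26.341)² / 26.341 = 0.27.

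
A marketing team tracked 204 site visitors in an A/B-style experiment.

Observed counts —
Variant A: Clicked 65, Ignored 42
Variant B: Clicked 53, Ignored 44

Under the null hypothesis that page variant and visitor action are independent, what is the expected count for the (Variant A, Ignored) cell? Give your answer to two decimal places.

45.11

Row total (Variant A) = 107; column total (Ignored) = 86; grand total N = 204.
Expected count = (row total × column total) / N = 107 × 86 / 204 = 45.11.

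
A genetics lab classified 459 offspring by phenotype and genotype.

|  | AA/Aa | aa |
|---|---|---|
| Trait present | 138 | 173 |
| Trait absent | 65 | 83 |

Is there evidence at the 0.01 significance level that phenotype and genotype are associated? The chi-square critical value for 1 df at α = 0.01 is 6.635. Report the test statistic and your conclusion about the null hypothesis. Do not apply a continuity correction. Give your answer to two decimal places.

0.01; fail to reject H₀

Row totals: 311, 148. Column totals: 203, 256. Grand total N = 459.
Expected counts (row total × column total / N):
  Trait present, AA/Aa: 311×203/459 = 137.545
  Trait present, aa: 311×256/459 = 173.455
  Trait absent, AA/Aa: 148×203/459 = 65.455
  Trait absent, aa: 148×256/459 = 82.545
Contributions (O − E)²/E:
  (138 − 137.545)²/137.545 = 0.0015
  (173 − 173.455)²/173.455 = 0.0012
  (65 − 65.455)²/65.455 = 0.0032
  (83 − 82.545)²/82.545 = 0.0025
χ² = 0.0015 + 0.0012 + 0.0032 + 0.0025 = 0.01
df = (2−1)(2−1) = 1. Since 0.01 < 6.635, fail to reject the null hypothesis of independence at α = 0.01.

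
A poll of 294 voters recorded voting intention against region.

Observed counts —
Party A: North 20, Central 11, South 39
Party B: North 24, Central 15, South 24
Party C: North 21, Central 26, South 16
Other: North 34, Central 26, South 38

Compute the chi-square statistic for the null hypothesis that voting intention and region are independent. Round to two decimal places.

17.17

Row totals: 70, 63, 63, 98. Column totals: 99, 78, 117. Grand total N = 294.
Expected counts (row total × column total / N):
  Party A, North: 70×99/294 = 23.571
  Party A, Central: 70×78/294 = 18.571
  Party A, South: 70×117/294 = 27.857
  Party B, North: 63×99/294 = 21.214
  Party B, Central: 63×78/294 = 16.714
  Party B, South: 63×117/294 = 25.071
  Party C, North: 63×99/294 = 21.214
  Party C, Central: 63×78/294 = 16.714
  Party C, South: 63×117/294 = 25.071
  Other, North: 98×99/294 = 33.000
  Other, Central: 98×78/294 = 26.000
  Other, South: 98×117/294 = 39.000
Contributions (O − E)²/E:
  (20 − 23.571)²/23.571 = 0.5410
  (11 − 18.571)²/18.571 = 3.0865
  (39 − 27.857)²/27.857 = 4.4573
  (24 − 21.214)²/21.214 = 0.3659
  (15 − 16.714)²/16.714 = 0.1758
  (24 − 25.071)²/25.071 = 0.0458
  (21 − 21.214)²/21.214 = 0.0022
  (26 − 16.714)²/16.714 = 5.1591
  (16 − 25.071)²/25.071 = 3.2820
  (34 − 33.000)²/33.000 = 0.0303
  (26 − 26.000)²/26.000 = 0.0000
  (38 − 39.000)²/39.000 = 0.0256
χ² = 0.5410 + 3.0865 + 4.4573 + 0.3659 + 0.1758 + 0.0458 + 0.0022 + 5.1591 + 3.2820 + 0.0303 + 0.0000 + 0.0256 = 17.17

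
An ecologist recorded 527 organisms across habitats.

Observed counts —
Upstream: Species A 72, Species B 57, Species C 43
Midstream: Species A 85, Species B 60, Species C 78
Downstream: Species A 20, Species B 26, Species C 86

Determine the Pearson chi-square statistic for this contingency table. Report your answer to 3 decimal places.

Row totals: 172, 223, 132. Column totals: 177, 143, 207. Grand total N = 527.
Expected counts (row total × column total / N):
  Upstream, Species A: 172×177/527 = 57.7685
  Upstream, Species B: 172×143/527 = 46.6717
  Upstream, Species C: 172×207/527 = 67.5598
  Midstream, Species A: 223×177/527 = 74.8975
  Midstream, Species B: 223×143/527 = 60.5104
  Midstream, Species C: 223×207/527 = 87.5920
  Downstream, Species A: 132×177/527 = 44.3340
  Downstream, Species B: 132×143/527 = 35.8178
  Downstream, Species C: 132×207/527 = 51.8482
Contributions (O − E)²/E:
  (72 − 57.7685)²/57.7685 = 3.5060
  (57 − 46.6717)²/46.6717 = 2.2856
  (43 − 67.5598)²/67.5598 = 8.9281
  (85 − 74.8975)²/74.8975 = 1.3627
  (60 − 60.5104)²/60.5104 = 0.0043
  (78 − 87.5920)²/87.5920 = 1.0504
  (20 − 44.3340)²/44.3340 = 13.3564
  (26 − 35.8178)²/35.8178 = 2.6911
  (86 − 51.8482)²/51.8482 = 22.4954
χ² = 3.5060 + 2.2856 + 8.9281 + 1.3627 + 0.0043 + 1.0504 + 13.3564 + 2.6911 + 22.4954 = 55.680

55.680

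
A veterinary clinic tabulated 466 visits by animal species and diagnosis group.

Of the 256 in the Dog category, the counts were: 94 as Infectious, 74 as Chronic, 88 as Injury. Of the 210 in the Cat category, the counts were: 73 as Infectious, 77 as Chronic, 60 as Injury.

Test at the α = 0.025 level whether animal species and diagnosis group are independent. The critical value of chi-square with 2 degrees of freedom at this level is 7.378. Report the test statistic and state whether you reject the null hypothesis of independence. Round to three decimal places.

Row totals: 256, 210. Column totals: 167, 151, 148. Grand total N = 466.
Expected counts (row total × column total / N):
  Dog, Infectious: 256×167/466 = 91.7425
  Dog, Chronic: 256×151/466 = 82.9528
  Dog, Injury: 256×148/466 = 81.3047
  Cat, Infectious: 210×167/466 = 75.2575
  Cat, Chronic: 210×151/466 = 68.0472
  Cat, Injury: 210×148/466 = 66.6953
Contributions (O − E)²/E:
  (94 − 91.7425)²/91.7425 = 0.0556
  (74 − 82.9528)²/82.9528 = 0.9662
  (88 − 81.3047)²/81.3047 = 0.5513
  (73 − 75.2575)²/75.2575 = 0.0677
  (77 − 68.0472)²/68.0472 = 1.1779
  (60 − 66.6953)²/66.6953 = 0.6721
χ² = 0.0556 + 0.9662 + 0.5513 + 0.0677 + 1.1779 + 0.6721 = 3.491
df = (2−1)(3−1) = 2. Since 3.491 < 7.378, fail to reject the null hypothesis of independence at α = 0.025.

3.491; fail to reject H₀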